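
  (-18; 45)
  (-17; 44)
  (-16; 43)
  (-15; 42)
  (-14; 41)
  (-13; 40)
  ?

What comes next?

First component — +1 each step: -18, -17, -16, -15, -14, -13 → -12.
For the second component, −1 each step: 45, 44, 43, 42, 41, 40 → 39.
So the next point is (-12; 39).

(-12; 39)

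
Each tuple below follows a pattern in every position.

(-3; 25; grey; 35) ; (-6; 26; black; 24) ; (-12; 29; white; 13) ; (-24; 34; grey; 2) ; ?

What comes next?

(-48; 41; black; -9)

First value: -3, -6, -12, -24 → -48 (×2 each step).
Second value: differences are 1, 3, 5, … (increasing by 2 each time), so 25, 26, 29, 34 → 41.
Shade: grey, black, white, grey → black (repeats grey → black → white).
Fourth value: −11 each step; 35, 24, 13, 2 → -9.
Combining the parts gives (-48; 41; black; -9).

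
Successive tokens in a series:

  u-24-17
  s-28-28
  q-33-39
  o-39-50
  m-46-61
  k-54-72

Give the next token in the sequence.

i-63-83

Letter: letters move back 2 places in the alphabet, so u, s, q, o, m, k → i.
Second component — differences are 4, 5, 6, … (increasing by 1 each time): 24, 28, 33, 39, 46, 54 → 63.
Third component: 17, 28, 39, 50, 61, 72 → 83 (+11 each step).
Combining the parts gives i-63-83.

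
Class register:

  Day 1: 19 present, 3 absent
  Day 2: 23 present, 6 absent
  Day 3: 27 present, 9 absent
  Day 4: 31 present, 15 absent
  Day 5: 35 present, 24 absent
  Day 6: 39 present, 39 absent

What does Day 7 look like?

43 present, 63 absent

Present goes 19, 23, 27, 31, 35, 39 → 43 (+4 each step).
Absent — each term is the sum of the two before it: 3, 6, 9, 15, 24, 39 → 63.
Putting it together: 43 present, 63 absent.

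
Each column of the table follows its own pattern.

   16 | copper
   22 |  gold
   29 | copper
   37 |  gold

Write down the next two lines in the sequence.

For the first component, differences are 6, 7, 8, … (increasing by 1 each time): 16, 22, 29, 37 → 46 → 56.
Metal: alternates copper ↔ gold; copper, gold, copper, gold → copper → gold.
Putting the parts together: 46  copper and then 56  gold.

46  copper; 56  gold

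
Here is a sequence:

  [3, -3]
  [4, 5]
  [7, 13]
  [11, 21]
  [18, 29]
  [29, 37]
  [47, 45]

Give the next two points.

[76, 53], [123, 61]

First entry: each term is the sum of the two before it; 3, 4, 7, 11, 18, 29, 47 → 76 → 123.
Second entry: +8 each step; -3, 5, 13, 21, 29, 37, 45 → 53 → 61.
So the next two points are [76, 53] and [123, 61].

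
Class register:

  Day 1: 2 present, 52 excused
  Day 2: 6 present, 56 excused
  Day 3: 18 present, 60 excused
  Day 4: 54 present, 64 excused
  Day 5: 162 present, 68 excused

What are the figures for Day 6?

Present goes 2, 6, 18, 54, 162 → 486 (×3 each step).
Excused — +4 each step: 52, 56, 60, 64, 68 → 72.
So the next row is 486 present, 72 excused.

486 present, 72 excused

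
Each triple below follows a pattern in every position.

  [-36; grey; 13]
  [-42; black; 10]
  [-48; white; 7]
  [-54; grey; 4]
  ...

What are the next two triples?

First part goes -36, -42, -48, -54 → -60 → -66 (−6 each step).
Shade: repeats grey → black → white, so grey, black, white, grey → black → white.
Third part — −3 each step: 13, 10, 7, 4 → 1 → -2.
So the next two triples are [-60; black; 1] and [-66; white; -2].

[-60; black; 1], [-66; white; -2]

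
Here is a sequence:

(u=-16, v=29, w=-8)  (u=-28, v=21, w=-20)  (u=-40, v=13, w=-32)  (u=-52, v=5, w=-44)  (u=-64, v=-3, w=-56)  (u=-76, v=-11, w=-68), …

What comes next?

(u=-88, v=-19, w=-80)

U: −12 each step, so -16, -28, -40, -52, -64, -76 → -88.
For the v, −8 each step: 29, 21, 13, 5, -3, -11 → -19.
W — always 8 more than the u: -8, -20, -32, -44, -56, -68 → -80.
Putting it together: (u=-88, v=-19, w=-80).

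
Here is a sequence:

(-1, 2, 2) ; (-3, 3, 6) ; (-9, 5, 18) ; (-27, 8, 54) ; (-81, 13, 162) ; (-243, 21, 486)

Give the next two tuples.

First value — ×3 each step: -1, -3, -9, -27, -81, -243 → -729 → -2187.
Second value goes 2, 3, 5, 8, 13, 21 → 34 → 55 (each term is the sum of the two before it).
For the third value, ×3 each step: 2, 6, 18, 54, 162, 486 → 1458 → 4374.
So the next two tuples are (-729, 34, 1458) and (-2187, 55, 4374).

(-729, 34, 1458), (-2187, 55, 4374)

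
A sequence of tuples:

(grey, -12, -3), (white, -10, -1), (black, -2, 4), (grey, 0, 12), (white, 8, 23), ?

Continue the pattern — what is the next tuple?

Shade goes grey, white, black, grey, white → black (repeats grey → white → black).
Second part: alternating steps +2, +8, +2, +8, …; -12, -10, -2, 0, 8 → 10.
For the third part, differences are 2, 5, 8, … (increasing by 3 each time): -3, -1, 4, 12, 23 → 37.
So the next tuple is (black, 10, 37).

(black, 10, 37)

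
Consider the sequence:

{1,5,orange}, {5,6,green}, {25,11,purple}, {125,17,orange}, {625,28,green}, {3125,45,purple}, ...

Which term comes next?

{15625,73,orange}

First value: 1, 5, 25, 125, 625, 3125 → 15625 (×5 each step).
Second value — each term is the sum of the two before it: 5, 6, 11, 17, 28, 45 → 73.
Colour: repeats orange → green → purple, so orange, green, purple, orange, green, purple → orange.
So the next term is {15625,73,orange}.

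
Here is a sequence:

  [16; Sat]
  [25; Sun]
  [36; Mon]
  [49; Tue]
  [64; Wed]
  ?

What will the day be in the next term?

Day: runs through the weekdays Mon→Sun, so Sat, Sun, Mon, Tue, Wed → Thu.

Thu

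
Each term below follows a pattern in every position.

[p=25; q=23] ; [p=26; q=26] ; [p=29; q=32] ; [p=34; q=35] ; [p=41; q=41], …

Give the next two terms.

P: differences are 1, 3, 5, … (increasing by 2 each time), so 25, 26, 29, 34, 41 → 50 → 61.
Q: alternating steps +3, +6, +3, +6, …, so 23, 26, 32, 35, 41 → 44 → 50.
Putting the parts together: [p=50; q=44] and then [p=61; q=50].

[p=50; q=44], [p=61; q=50]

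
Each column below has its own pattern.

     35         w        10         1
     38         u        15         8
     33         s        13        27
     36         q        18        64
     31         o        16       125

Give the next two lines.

34  m  21  216; 29  k  19  343

First component: alternating steps +3, −5, +3, −5, …, so 35, 38, 33, 36, 31 → 34 → 29.
For the letter, letters move back 2 places in the alphabet: w, u, s, q, o → m → k.
Third component — alternating steps +5, −2, +5, −2, …: 10, 15, 13, 18, 16 → 21 → 19.
Fourth component: perfect cubes: 1³, 2³, 3³, …; 1, 8, 27, 64, 125 → 216 → 343.
So the next two lines are 34  m  21  216 and 29  k  19  343.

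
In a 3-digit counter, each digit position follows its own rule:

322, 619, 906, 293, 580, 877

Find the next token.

First digit goes 3, 6, 9, 2, 5, 8 → 1 (+3 each step, mod 10).
Second digit: 2, 1, 0, 9, 8, 7 → 6 (−1 each step, mod 10).
Third digit goes 2, 9, 6, 3, 0, 7 → 4 (−3 each step, mod 10).
So the next token is 164.

164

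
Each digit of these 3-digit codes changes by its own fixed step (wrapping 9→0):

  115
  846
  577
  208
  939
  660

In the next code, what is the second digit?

Second digit goes 1, 4, 7, 0, 3, 6 → 9 (+3 each step, mod 10).

9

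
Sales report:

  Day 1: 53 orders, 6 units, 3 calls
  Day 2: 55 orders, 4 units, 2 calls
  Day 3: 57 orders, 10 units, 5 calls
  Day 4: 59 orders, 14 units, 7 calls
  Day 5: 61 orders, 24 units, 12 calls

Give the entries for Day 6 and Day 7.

63 orders, 38 units, 19 calls; 65 orders, 62 units, 31 calls

Orders — +2 each step: 53, 55, 57, 59, 61 → 63 → 65.
For the units, each term is the sum of the two before it: 6, 4, 10, 14, 24 → 38 → 62.
Calls goes 3, 2, 5, 7, 12 → 19 → 31 (each term is the sum of the two before it).
Putting the parts together: 63 orders, 38 units, 19 calls and then 65 orders, 62 units, 31 calls.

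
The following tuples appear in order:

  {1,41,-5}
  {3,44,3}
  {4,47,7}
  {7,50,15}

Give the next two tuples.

{11,53,19}, {18,56,27}

First entry: 1, 3, 4, 7 → 11 → 18 (each term is the sum of the two before it).
Second entry: +3 each step; 41, 44, 47, 50 → 53 → 56.
Third entry goes -5, 3, 7, 15 → 19 → 27 (alternating steps +8, +4, +8, +4, …).
Putting the parts together: {11,53,19} and then {18,56,27}.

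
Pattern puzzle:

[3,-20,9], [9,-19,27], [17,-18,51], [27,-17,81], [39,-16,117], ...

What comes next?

[53,-15,159]

First coordinate goes 3, 9, 17, 27, 39 → 53 (differences are 6, 8, 10, … (increasing by 2 each time)).
Second coordinate: -20, -19, -18, -17, -16 → -15 (+1 each step).
Third coordinate goes 9, 27, 51, 81, 117 → 159 (always 3 × the first coordinate).
Putting it together: [53,-15,159].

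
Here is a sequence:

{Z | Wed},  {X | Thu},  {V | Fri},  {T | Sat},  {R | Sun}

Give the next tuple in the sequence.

Letter: Z, X, V, T, R → P (letters move back 2 places in the alphabet).
For the day, runs through the weekdays Mon→Sun: Wed, Thu, Fri, Sat, Sun → Mon.
Combining the parts gives {P | Mon}.

{P | Mon}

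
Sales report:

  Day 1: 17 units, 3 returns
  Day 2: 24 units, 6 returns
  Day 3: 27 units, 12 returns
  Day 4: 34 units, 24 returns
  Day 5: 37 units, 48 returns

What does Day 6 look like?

44 units, 96 returns

Units: 17, 24, 27, 34, 37 → 44 (alternating steps +7, +3, +7, +3, …).
For the returns, ×2 each step: 3, 6, 12, 24, 48 → 96.
Putting it together: 44 units, 96 returns.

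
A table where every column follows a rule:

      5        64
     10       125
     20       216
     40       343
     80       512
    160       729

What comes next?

First component: ×2 each step; 5, 10, 20, 40, 80, 160 → 320.
Second component: perfect cubes: 4³, 5³, 6³, …; 64, 125, 216, 343, 512, 729 → 1000.
So the next row is 320  1000.

320  1000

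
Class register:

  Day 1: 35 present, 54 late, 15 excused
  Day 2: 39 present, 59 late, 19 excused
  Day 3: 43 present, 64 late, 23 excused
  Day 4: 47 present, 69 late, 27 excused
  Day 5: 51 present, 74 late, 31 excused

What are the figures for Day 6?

55 present, 79 late, 35 excused

Present: 35, 39, 43, 47, 51 → 55 (+4 each step).
For the late, +5 each step: 54, 59, 64, 69, 74 → 79.
For the excused, +4 each step: 15, 19, 23, 27, 31 → 35.
So the next record is 55 present, 79 late, 35 excused.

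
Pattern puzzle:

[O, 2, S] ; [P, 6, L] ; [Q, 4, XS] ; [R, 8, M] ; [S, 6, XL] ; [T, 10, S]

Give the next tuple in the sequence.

Letter — letters move forward 1 place in the alphabet: O, P, Q, R, S, T → U.
Second entry: 2, 6, 4, 8, 6, 10 → 8 (alternating steps +4, −2, +4, −2, …).
For the size, repeats S → L → XS → M → XL: S, L, XS, M, XL, S → L.
Combining the parts gives [U, 8, L].

[U, 8, L]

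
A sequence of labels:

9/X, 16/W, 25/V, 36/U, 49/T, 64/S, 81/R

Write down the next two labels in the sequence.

100/Q, 121/P

First component — perfect squares: 3², 4², 5², …: 9, 16, 25, 36, 49, 64, 81 → 100 → 121.
Letter: X, W, V, U, T, S, R → Q → P (letters move back 1 place in the alphabet).
So the next two labels are 100/Q and 121/P.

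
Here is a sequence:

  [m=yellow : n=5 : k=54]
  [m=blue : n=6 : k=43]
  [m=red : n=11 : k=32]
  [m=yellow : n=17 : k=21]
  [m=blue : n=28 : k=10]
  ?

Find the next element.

[m=red : n=45 : k=-1]

M — repeats yellow → blue → red: yellow, blue, red, yellow, blue → red.
N: each term is the sum of the two before it, so 5, 6, 11, 17, 28 → 45.
K: 54, 43, 32, 21, 10 → -1 (−11 each step).
Combining the parts gives [m=red : n=45 : k=-1].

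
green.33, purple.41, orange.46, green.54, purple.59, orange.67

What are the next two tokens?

green.72, purple.80

Colour: green, purple, orange, green, purple, orange → green → purple (repeats green → purple → orange).
Second component: alternating steps +8, +5, +8, +5, …; 33, 41, 46, 54, 59, 67 → 72 → 80.
Putting the parts together: green.72 and then purple.80.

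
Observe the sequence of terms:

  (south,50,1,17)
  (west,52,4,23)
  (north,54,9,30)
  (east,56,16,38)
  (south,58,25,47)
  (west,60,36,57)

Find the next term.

(north,62,49,68)

Direction: south, west, north, east, south, west → north (repeats south → west → north → east).
Second slot: +2 each step, so 50, 52, 54, 56, 58, 60 → 62.
Third slot: 1, 4, 9, 16, 25, 36 → 49 (perfect squares: 1², 2², 3², …).
Fourth slot — differences are 6, 7, 8, … (increasing by 1 each time): 17, 23, 30, 38, 47, 57 → 68.
So the next term is (north,62,49,68).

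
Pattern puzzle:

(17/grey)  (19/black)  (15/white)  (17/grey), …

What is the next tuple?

First value goes 17, 19, 15, 17 → 13 (alternating steps +2, −4, +2, −4, …).
Shade: repeats grey → black → white, so grey, black, white, grey → black.
So the next tuple is (13/black).

(13/black)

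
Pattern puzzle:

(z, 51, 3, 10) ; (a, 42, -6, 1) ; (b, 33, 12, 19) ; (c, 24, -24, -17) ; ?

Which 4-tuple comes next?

Letter: z, a, b, c → d (letters move forward 1 place in the alphabet, wrapping Z→A).
Second coordinate: 51, 42, 33, 24 → 15 (−9 each step).
Third coordinate goes 3, -6, 12, -24 → 48 (×(-2) each step).
Fourth coordinate: 10, 1, 19, -17 → 55 (always 7 more than the third coordinate).
Combining the parts gives (d, 15, 48, 55).

(d, 15, 48, 55)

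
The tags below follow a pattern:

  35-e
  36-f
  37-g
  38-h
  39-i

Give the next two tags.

First component — +1 each step: 35, 36, 37, 38, 39 → 40 → 41.
For the letter, letters move forward 1 place in the alphabet: e, f, g, h, i → j → k.
Putting the parts together: 40-j and then 41-k.

40-j, 41-k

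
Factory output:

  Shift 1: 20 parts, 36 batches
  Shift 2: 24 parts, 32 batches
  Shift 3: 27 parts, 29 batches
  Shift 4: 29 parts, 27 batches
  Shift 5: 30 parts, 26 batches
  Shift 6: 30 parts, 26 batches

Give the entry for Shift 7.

Parts goes 20, 24, 27, 29, 30, 30 → 29 (differences are 4, 3, 2, … (decreasing by 1 each time)).
Batches: 36, 32, 29, 27, 26, 26 → 27 (together with the parts always sums to 56).
So the next line is 29 parts, 27 batches.

29 parts, 27 batches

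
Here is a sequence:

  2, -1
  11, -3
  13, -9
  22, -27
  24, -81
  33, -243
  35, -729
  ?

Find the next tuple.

First entry — alternating steps +9, +2, +9, +2, …: 2, 11, 13, 22, 24, 33, 35 → 44.
Second entry: -1, -3, -9, -27, -81, -243, -729 → -2187 (×3 each step).
Combining the parts gives 44, -2187.

44, -2187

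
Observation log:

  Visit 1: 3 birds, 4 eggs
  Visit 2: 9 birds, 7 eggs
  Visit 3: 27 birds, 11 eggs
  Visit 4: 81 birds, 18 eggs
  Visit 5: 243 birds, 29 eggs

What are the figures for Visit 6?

For the birds, ×3 each step: 3, 9, 27, 81, 243 → 729.
Eggs: each term is the sum of the two before it; 4, 7, 11, 18, 29 → 47.
Combining the parts gives 729 birds, 47 eggs.

729 birds, 47 eggs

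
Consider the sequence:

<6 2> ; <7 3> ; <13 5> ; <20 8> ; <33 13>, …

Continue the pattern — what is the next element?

First part goes 6, 7, 13, 20, 33 → 53 (each term is the sum of the two before it).
Second part — each term is the sum of the two before it: 2, 3, 5, 8, 13 → 21.
So the next element is <53 21>.

<53 21>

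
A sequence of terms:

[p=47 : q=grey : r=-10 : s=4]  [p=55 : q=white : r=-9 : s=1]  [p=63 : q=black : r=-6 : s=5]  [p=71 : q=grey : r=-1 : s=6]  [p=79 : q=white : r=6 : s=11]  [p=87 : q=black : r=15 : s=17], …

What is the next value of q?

P: +8 each step, so 47, 55, 63, 71, 79, 87 → 95.
Q: grey, white, black, grey, white, black → grey (repeats grey → white → black).
R goes -10, -9, -6, -1, 6, 15 → 26 (differences are 1, 3, 5, … (increasing by 2 each time)).
S — each term is the sum of the two before it: 4, 1, 5, 6, 11, 17 → 28.

grey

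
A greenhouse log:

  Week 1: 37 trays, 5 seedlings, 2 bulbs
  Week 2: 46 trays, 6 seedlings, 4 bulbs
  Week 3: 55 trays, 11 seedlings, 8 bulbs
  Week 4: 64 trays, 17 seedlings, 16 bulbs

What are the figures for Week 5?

Trays — +9 each step: 37, 46, 55, 64 → 73.
Seedlings goes 5, 6, 11, 17 → 28 (each term is the sum of the two before it).
For the bulbs, ×2 each step: 2, 4, 8, 16 → 32.
Putting it together: 73 trays, 28 seedlings, 32 bulbs.

73 trays, 28 seedlings, 32 bulbs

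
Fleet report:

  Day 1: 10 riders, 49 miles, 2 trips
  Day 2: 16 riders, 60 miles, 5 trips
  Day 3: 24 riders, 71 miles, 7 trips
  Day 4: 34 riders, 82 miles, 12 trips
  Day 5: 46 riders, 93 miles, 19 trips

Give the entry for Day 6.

60 riders, 104 miles, 31 trips

Riders: differences are 6, 8, 10, … (increasing by 2 each time); 10, 16, 24, 34, 46 → 60.
Miles: 49, 60, 71, 82, 93 → 104 (+11 each step).
For the trips, each term is the sum of the two before it: 2, 5, 7, 12, 19 → 31.
Putting it together: 60 riders, 104 miles, 31 trips.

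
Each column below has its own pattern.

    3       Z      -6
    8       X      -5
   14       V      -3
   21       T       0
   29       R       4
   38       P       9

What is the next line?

48  N  15

For the first component, differences are 5, 6, 7, … (increasing by 1 each time): 3, 8, 14, 21, 29, 38 → 48.
Letter: letters move back 2 places in the alphabet; Z, X, V, T, R, P → N.
Third component: differences are 1, 2, 3, … (increasing by 1 each time); -6, -5, -3, 0, 4, 9 → 15.
Combining the parts gives 48  N  15.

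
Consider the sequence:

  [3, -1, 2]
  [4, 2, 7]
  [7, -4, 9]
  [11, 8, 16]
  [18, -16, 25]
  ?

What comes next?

[29, 32, 41]

First coordinate: 3, 4, 7, 11, 18 → 29 (each term is the sum of the two before it).
Second coordinate: -1, 2, -4, 8, -16 → 32 (×(-2) each step).
For the third coordinate, each term is the sum of the two before it: 2, 7, 9, 16, 25 → 41.
So the next triple is [29, 32, 41].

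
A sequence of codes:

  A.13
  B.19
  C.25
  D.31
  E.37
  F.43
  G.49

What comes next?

H.55

Letter goes A, B, C, D, E, F, G → H (letters move forward 1 place in the alphabet).
Second component: +6 each step; 13, 19, 25, 31, 37, 43, 49 → 55.
Putting it together: H.55.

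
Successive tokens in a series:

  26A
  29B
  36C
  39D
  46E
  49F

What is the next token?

56G

First component: 26, 29, 36, 39, 46, 49 → 56 (alternating steps +3, +7, +3, +7, …).
Letter: letters move forward 1 place in the alphabet; A, B, C, D, E, F → G.
Putting it together: 56G.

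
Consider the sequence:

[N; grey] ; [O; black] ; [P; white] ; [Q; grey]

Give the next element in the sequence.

Letter — letters move forward 1 place in the alphabet: N, O, P, Q → R.
Shade goes grey, black, white, grey → black (repeats grey → black → white).
So the next element is [R; black].

[R; black]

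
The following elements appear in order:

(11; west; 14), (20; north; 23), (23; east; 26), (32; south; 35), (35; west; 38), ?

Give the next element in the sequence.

(44; north; 47)

First component: alternating steps +9, +3, +9, +3, …, so 11, 20, 23, 32, 35 → 44.
Direction: repeats west → north → east → south; west, north, east, south, west → north.
Third component — always 3 more than the first component: 14, 23, 26, 35, 38 → 47.
Putting it together: (44; north; 47).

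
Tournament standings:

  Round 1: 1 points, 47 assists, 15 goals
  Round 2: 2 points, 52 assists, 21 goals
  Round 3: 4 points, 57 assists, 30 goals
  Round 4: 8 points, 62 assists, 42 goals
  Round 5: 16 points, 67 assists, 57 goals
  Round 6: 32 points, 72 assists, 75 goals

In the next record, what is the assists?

Assists: +5 each step, so 47, 52, 57, 62, 67, 72 → 77.

77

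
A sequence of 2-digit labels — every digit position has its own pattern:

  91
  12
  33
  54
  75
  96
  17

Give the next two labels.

First digit goes 9, 1, 3, 5, 7, 9, 1 → 3 → 5 (+2 each step, mod 10).
Second digit: 1, 2, 3, 4, 5, 6, 7 → 8 → 9 (+1 each step, mod 10).
So the next two labels are 38 and 59.

38 then 59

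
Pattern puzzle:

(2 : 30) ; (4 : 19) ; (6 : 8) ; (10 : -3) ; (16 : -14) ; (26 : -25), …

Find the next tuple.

(42 : -36)

First component: 2, 4, 6, 10, 16, 26 → 42 (each term is the sum of the two before it).
Second component: 30, 19, 8, -3, -14, -25 → -36 (−11 each step).
Putting it together: (42 : -36).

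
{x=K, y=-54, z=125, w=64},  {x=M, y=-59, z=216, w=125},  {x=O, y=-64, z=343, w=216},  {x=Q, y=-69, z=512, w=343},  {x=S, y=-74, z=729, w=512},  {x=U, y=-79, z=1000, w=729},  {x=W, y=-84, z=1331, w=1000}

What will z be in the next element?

X: letters move forward 2 places in the alphabet; K, M, O, Q, S, U, W → Y.
Y: −5 each step, so -54, -59, -64, -69, -74, -79, -84 → -89.
Z — perfect cubes: 5³, 6³, 7³, …: 125, 216, 343, 512, 729, 1000, 1331 → 1728.
W — perfect cubes: 4³, 5³, 6³, …: 64, 125, 216, 343, 512, 729, 1000 → 1331.

1728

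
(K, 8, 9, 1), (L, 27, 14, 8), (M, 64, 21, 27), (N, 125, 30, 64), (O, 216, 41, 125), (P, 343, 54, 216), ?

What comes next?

(Q, 512, 69, 343)

Letter: letters move forward 1 place in the alphabet; K, L, M, N, O, P → Q.
Second component: perfect cubes: 2³, 3³, 4³, …, so 8, 27, 64, 125, 216, 343 → 512.
Third component: 9, 14, 21, 30, 41, 54 → 69 (differences are 5, 7, 9, … (increasing by 2 each time)).
Fourth component: perfect cubes: 1³, 2³, 3³, …, so 1, 8, 27, 64, 125, 216 → 343.
Combining the parts gives (Q, 512, 69, 343).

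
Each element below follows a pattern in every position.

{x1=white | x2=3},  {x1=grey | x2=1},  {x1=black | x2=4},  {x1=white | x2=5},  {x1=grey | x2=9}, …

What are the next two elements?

{x1=black | x2=14}, {x1=white | x2=23}

X1: white, grey, black, white, grey → black → white (repeats white → grey → black).
X2: each term is the sum of the two before it; 3, 1, 4, 5, 9 → 14 → 23.
So the next two elements are {x1=black | x2=14} and {x1=white | x2=23}.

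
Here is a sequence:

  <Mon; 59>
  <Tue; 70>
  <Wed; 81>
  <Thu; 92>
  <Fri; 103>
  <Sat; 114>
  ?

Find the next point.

Day goes Mon, Tue, Wed, Thu, Fri, Sat → Sun (runs through the weekdays Mon→Sun).
Second entry — +11 each step: 59, 70, 81, 92, 103, 114 → 125.
So the next point is <Sun; 125>.

<Sun; 125>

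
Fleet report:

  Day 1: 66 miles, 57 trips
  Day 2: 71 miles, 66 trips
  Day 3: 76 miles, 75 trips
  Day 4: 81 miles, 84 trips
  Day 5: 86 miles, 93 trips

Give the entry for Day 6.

Miles: +5 each step, so 66, 71, 76, 81, 86 → 91.
Trips goes 57, 66, 75, 84, 93 → 102 (+9 each step).
So the next line is 91 miles, 102 trips.

91 miles, 102 trips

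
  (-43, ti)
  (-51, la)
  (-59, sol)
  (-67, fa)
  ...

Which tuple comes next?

(-75, mi)

First coordinate: -43, -51, -59, -67 → -75 (−8 each step).
Note — runs backward through the solfège scale do→ti: ti, la, sol, fa → mi.
So the next tuple is (-75, mi).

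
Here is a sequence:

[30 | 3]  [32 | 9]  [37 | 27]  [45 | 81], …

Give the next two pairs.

[56 | 243], [70 | 729]

For the first slot, differences are 2, 5, 8, … (increasing by 3 each time): 30, 32, 37, 45 → 56 → 70.
Second slot: 3, 9, 27, 81 → 243 → 729 (×3 each step).
So the next two pairs are [56 | 243] and [70 | 729].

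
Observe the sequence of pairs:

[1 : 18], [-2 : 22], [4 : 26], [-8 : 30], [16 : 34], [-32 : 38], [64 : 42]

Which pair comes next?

First part — ×(-2) each step: 1, -2, 4, -8, 16, -32, 64 → -128.
Second part: +4 each step, so 18, 22, 26, 30, 34, 38, 42 → 46.
So the next pair is [-128 : 46].

[-128 : 46]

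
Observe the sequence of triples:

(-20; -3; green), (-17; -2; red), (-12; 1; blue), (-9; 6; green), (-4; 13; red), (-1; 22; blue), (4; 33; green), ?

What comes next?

(7; 46; red)

First entry — alternating steps +3, +5, +3, +5, …: -20, -17, -12, -9, -4, -1, 4 → 7.
For the second entry, differences are 1, 3, 5, … (increasing by 2 each time): -3, -2, 1, 6, 13, 22, 33 → 46.
Colour — repeats green → red → blue: green, red, blue, green, red, blue, green → red.
Putting it together: (7; 46; red).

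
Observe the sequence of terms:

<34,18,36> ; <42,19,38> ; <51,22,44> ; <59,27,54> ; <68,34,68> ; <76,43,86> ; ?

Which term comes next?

For the first value, alternating steps +8, +9, +8, +9, …: 34, 42, 51, 59, 68, 76 → 85.
For the second value, differences are 1, 3, 5, … (increasing by 2 each time): 18, 19, 22, 27, 34, 43 → 54.
For the third value, always 2 × the second value: 36, 38, 44, 54, 68, 86 → 108.
Combining the parts gives <85,54,108>.

<85,54,108>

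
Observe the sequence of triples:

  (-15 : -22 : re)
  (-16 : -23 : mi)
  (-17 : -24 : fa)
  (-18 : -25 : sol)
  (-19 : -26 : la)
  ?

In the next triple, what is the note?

First slot: -15, -16, -17, -18, -19 → -20 (−1 each step).
Second slot goes -22, -23, -24, -25, -26 → -27 (always 7 less than the first slot).
Note: re, mi, fa, sol, la → ti (runs through the solfège scale do→ti).

ti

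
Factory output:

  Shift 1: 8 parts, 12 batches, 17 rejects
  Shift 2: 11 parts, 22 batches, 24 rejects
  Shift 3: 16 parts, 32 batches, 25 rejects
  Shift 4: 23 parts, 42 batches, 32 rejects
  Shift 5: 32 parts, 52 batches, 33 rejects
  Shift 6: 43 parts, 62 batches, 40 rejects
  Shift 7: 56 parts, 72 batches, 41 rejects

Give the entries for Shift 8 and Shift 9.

71 parts, 82 batches, 48 rejects; 88 parts, 92 batches, 49 rejects

Parts: 8, 11, 16, 23, 32, 43, 56 → 71 → 88 (differences are 3, 5, 7, … (increasing by 2 each time)).
Batches — +10 each step: 12, 22, 32, 42, 52, 62, 72 → 82 → 92.
For the rejects, alternating steps +7, +1, +7, +1, …: 17, 24, 25, 32, 33, 40, 41 → 48 → 49.
Putting the parts together: 71 parts, 82 batches, 48 rejects and then 88 parts, 92 batches, 49 rejects.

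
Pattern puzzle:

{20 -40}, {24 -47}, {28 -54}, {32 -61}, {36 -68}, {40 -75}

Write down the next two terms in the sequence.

First part: +4 each step; 20, 24, 28, 32, 36, 40 → 44 → 48.
Second part: −7 each step, so -40, -47, -54, -61, -68, -75 → -82 → -89.
So the next two terms are {44 -82} and {48 -89}.

{44 -82}, {48 -89}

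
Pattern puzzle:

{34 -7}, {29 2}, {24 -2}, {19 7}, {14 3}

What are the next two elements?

First part: 34, 29, 24, 19, 14 → 9 → 4 (−5 each step).
Second part: alternating steps +9, −4, +9, −4, …, so -7, 2, -2, 7, 3 → 12 → 8.
Putting the parts together: {9 12} and then {4 8}.

{9 12}, {4 8}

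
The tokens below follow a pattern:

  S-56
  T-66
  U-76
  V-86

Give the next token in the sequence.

Letter: letters move forward 1 place in the alphabet, so S, T, U, V → W.
Second component: +10 each step; 56, 66, 76, 86 → 96.
Combining the parts gives W-96.

W-96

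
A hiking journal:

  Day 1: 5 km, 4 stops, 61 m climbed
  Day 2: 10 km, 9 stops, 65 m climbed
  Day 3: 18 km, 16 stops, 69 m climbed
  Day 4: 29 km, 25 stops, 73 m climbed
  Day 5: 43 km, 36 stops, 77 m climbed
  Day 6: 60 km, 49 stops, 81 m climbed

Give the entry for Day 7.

Km: differences are 5, 8, 11, … (increasing by 3 each time), so 5, 10, 18, 29, 43, 60 → 80.
Stops: perfect squares: 2², 3², 4², …; 4, 9, 16, 25, 36, 49 → 64.
M climbed — +4 each step: 61, 65, 69, 73, 77, 81 → 85.
So the next record is 80 km, 64 stops, 85 m climbed.

80 km, 64 stops, 85 m climbed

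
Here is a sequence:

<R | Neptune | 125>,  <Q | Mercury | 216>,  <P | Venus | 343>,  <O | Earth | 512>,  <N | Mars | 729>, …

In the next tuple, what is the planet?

Planet: Neptune, Mercury, Venus, Earth, Mars → Jupiter (runs through the planets Mercury→Neptune).

Jupiter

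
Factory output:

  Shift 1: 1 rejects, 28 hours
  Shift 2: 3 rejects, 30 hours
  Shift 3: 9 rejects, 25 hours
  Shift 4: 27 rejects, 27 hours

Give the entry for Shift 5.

Rejects: ×3 each step; 1, 3, 9, 27 → 81.
Hours goes 28, 30, 25, 27 → 22 (alternating steps +2, −5, +2, −5, …).
Combining the parts gives 81 rejects, 22 hours.

81 rejects, 22 hours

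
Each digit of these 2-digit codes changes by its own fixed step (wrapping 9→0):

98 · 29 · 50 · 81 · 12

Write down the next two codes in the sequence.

43 then 74

For the first digit, +3 each step, mod 10: 9, 2, 5, 8, 1 → 4 → 7.
Second digit: +1 each step, mod 10; 8, 9, 0, 1, 2 → 3 → 4.
Putting the parts together: 43 and then 74.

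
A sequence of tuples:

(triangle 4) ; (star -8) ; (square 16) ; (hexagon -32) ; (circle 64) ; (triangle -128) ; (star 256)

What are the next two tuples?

(square -512), (hexagon 1024)

Shape goes triangle, star, square, hexagon, circle, triangle, star → square → hexagon (repeats triangle → star → square → hexagon → circle).
For the second part, ×(-2) each step: 4, -8, 16, -32, 64, -128, 256 → -512 → 1024.
So the next two tuples are (square -512) and (hexagon 1024).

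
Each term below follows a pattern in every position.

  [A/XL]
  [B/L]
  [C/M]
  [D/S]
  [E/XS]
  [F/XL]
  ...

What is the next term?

[G/L]

Letter — letters move forward 1 place in the alphabet: A, B, C, D, E, F → G.
Size: repeats XL → L → M → S → XS, so XL, L, M, S, XS, XL → L.
So the next term is [G/L].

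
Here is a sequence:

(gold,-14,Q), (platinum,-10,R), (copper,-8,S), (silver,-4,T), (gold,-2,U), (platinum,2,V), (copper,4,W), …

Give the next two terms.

(silver,8,X), (gold,10,Y)

For the metal, repeats gold → platinum → copper → silver: gold, platinum, copper, silver, gold, platinum, copper → silver → gold.
Second slot: alternating steps +4, +2, +4, +2, …; -14, -10, -8, -4, -2, 2, 4 → 8 → 10.
Letter: letters move forward 1 place in the alphabet; Q, R, S, T, U, V, W → X → Y.
So the next two terms are (silver,8,X) and (gold,10,Y).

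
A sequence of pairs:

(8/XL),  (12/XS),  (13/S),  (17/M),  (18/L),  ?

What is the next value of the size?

XL

Size goes XL, XS, S, M, L → XL (runs through clothing sizes XS→XL).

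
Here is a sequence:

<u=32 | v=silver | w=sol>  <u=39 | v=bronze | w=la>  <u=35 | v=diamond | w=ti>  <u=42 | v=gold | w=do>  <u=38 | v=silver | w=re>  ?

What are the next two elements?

U: alternating steps +7, −4, +7, −4, …; 32, 39, 35, 42, 38 → 45 → 41.
V goes silver, bronze, diamond, gold, silver → bronze → diamond (repeats silver → bronze → diamond → gold).
W: sol, la, ti, do, re → mi → fa (runs through the solfège scale do→ti).
Putting the parts together: <u=45 | v=bronze | w=mi> and then <u=41 | v=diamond | w=fa>.

<u=45 | v=bronze | w=mi>, <u=41 | v=diamond | w=fa>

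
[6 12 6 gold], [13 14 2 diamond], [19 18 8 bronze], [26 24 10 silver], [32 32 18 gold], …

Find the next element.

[39 42 28 diamond]

For the first entry, alternating steps +7, +6, +7, +6, …: 6, 13, 19, 26, 32 → 39.
Second entry: differences are 2, 4, 6, … (increasing by 2 each time); 12, 14, 18, 24, 32 → 42.
Third entry: 6, 2, 8, 10, 18 → 28 (each term is the sum of the two before it).
For the rank, repeats gold → diamond → bronze → silver: gold, diamond, bronze, silver, gold → diamond.
Putting it together: [39 42 28 diamond].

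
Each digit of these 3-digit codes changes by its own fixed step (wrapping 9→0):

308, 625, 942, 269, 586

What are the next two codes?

803, 120

First digit — +3 each step, mod 10: 3, 6, 9, 2, 5 → 8 → 1.
Second digit: 0, 2, 4, 6, 8 → 0 → 2 (+2 each step, mod 10).
Third digit — −3 each step, mod 10: 8, 5, 2, 9, 6 → 3 → 0.
Putting the parts together: 803 and then 120.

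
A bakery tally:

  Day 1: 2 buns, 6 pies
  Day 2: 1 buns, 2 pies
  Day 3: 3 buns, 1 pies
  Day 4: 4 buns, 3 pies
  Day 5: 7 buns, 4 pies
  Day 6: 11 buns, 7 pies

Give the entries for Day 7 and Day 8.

18 buns, 11 pies; 29 buns, 18 pies

Buns goes 2, 1, 3, 4, 7, 11 → 18 → 29 (each term is the sum of the two before it).
Pies: always the previous value of the buns; 6, 2, 1, 3, 4, 7 → 11 → 18.
Putting the parts together: 18 buns, 11 pies and then 29 buns, 18 pies.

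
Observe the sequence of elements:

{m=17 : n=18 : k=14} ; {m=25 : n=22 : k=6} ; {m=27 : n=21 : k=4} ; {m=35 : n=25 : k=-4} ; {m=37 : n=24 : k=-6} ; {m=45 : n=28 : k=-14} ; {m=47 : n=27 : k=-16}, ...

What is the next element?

{m=55 : n=31 : k=-24}

M — alternating steps +8, +2, +8, +2, …: 17, 25, 27, 35, 37, 45, 47 → 55.
N: alternating steps +4, −1, +4, −1, …; 18, 22, 21, 25, 24, 28, 27 → 31.
K — together with the m always sums to 31: 14, 6, 4, -4, -6, -14, -16 → -24.
Putting it together: {m=55 : n=31 : k=-24}.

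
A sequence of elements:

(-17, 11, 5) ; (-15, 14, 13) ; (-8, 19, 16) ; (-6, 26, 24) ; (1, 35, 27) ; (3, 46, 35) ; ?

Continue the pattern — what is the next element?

(10, 59, 38)

First coordinate — alternating steps +2, +7, +2, +7, …: -17, -15, -8, -6, 1, 3 → 10.
Second coordinate: 11, 14, 19, 26, 35, 46 → 59 (differences are 3, 5, 7, … (increasing by 2 each time)).
For the third coordinate, alternating steps +8, +3, +8, +3, …: 5, 13, 16, 24, 27, 35 → 38.
Combining the parts gives (10, 59, 38).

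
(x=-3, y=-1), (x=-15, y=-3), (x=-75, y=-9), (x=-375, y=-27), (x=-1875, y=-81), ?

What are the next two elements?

(x=-9375, y=-243), (x=-46875, y=-729)

X goes -3, -15, -75, -375, -1875 → -9375 → -46875 (×5 each step).
For the y, ×3 each step: -1, -3, -9, -27, -81 → -243 → -729.
Putting the parts together: (x=-9375, y=-243) and then (x=-46875, y=-729).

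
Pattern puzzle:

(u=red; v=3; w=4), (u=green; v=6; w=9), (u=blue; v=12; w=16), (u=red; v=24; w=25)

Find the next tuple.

U: repeats red → green → blue; red, green, blue, red → green.
V goes 3, 6, 12, 24 → 48 (×2 each step).
W: differences are 5, 7, 9, … (increasing by 2 each time), so 4, 9, 16, 25 → 36.
Putting it together: (u=green; v=48; w=36).

(u=green; v=48; w=36)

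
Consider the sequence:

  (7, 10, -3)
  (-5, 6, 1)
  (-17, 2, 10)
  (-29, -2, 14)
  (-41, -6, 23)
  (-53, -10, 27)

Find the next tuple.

(-65, -14, 36)

First slot: −12 each step, so 7, -5, -17, -29, -41, -53 → -65.
Second slot: −4 each step; 10, 6, 2, -2, -6, -10 → -14.
Third slot: -3, 1, 10, 14, 23, 27 → 36 (alternating steps +4, +9, +4, +9, …).
So the next tuple is (-65, -14, 36).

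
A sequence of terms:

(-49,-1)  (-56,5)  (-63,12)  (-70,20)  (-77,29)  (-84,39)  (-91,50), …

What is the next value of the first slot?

First slot goes -49, -56, -63, -70, -77, -84, -91 → -98 (−7 each step).
Second slot: -1, 5, 12, 20, 29, 39, 50 → 62 (differences are 6, 7, 8, … (increasing by 1 each time)).

-98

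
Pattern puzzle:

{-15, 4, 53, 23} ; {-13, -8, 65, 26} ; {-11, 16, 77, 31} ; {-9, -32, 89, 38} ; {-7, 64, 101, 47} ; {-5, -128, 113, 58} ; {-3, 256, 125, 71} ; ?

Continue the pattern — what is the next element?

{-1, -512, 137, 86}

First entry: +2 each step; -15, -13, -11, -9, -7, -5, -3 → -1.
Second entry: ×(-2) each step; 4, -8, 16, -32, 64, -128, 256 → -512.
Third entry: +12 each step, so 53, 65, 77, 89, 101, 113, 125 → 137.
Fourth entry: 23, 26, 31, 38, 47, 58, 71 → 86 (differences are 3, 5, 7, … (increasing by 2 each time)).
Putting it together: {-1, -512, 137, 86}.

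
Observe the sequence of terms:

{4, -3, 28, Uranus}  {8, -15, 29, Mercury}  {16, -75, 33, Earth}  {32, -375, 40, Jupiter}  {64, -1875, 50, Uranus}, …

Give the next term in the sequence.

{128, -9375, 63, Mercury}

First slot — ×2 each step: 4, 8, 16, 32, 64 → 128.
Second slot goes -3, -15, -75, -375, -1875 → -9375 (×5 each step).
Third slot: 28, 29, 33, 40, 50 → 63 (differences are 1, 4, 7, … (increasing by 3 each time)).
Planet: Uranus, Mercury, Earth, Jupiter, Uranus → Mercury (repeats Uranus → Mercury → Earth → Jupiter).
Putting it together: {128, -9375, 63, Mercury}.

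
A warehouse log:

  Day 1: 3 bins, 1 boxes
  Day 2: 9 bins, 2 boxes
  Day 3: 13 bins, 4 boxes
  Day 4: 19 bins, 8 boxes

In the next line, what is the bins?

23

Bins: 3, 9, 13, 19 → 23 (alternating steps +6, +4, +6, +4, …).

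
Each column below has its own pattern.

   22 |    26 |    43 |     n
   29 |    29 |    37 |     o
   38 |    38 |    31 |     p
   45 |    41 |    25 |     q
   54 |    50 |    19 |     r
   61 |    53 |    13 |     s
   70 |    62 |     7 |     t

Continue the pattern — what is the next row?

First component: alternating steps +7, +9, +7, +9, …, so 22, 29, 38, 45, 54, 61, 70 → 77.
Second component — alternating steps +3, +9, +3, +9, …: 26, 29, 38, 41, 50, 53, 62 → 65.
For the third component, −6 each step: 43, 37, 31, 25, 19, 13, 7 → 1.
Letter: letters move forward 1 place in the alphabet, so n, o, p, q, r, s, t → u.
Putting it together: 77  65  1  u.

77  65  1  u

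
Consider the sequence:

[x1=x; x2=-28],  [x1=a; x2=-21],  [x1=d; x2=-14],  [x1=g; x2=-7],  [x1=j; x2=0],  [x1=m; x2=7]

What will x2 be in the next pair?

X2: +7 each step, so -28, -21, -14, -7, 0, 7 → 14.

14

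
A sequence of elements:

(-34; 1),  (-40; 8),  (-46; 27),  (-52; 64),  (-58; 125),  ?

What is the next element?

(-64; 216)

First value: −6 each step; -34, -40, -46, -52, -58 → -64.
Second value — perfect cubes: 1³, 2³, 3³, …: 1, 8, 27, 64, 125 → 216.
So the next element is (-64; 216).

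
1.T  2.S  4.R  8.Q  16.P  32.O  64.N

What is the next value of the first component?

First component: ×2 each step, so 1, 2, 4, 8, 16, 32, 64 → 128.
Letter: letters move back 1 place in the alphabet, so T, S, R, Q, P, O, N → M.

128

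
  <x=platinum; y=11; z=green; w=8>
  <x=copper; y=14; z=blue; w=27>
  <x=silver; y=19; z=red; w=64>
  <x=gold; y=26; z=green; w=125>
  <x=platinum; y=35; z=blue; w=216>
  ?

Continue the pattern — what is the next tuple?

<x=copper; y=46; z=red; w=343>

X goes platinum, copper, silver, gold, platinum → copper (repeats platinum → copper → silver → gold).
Y — differences are 3, 5, 7, … (increasing by 2 each time): 11, 14, 19, 26, 35 → 46.
Z: repeats green → blue → red, so green, blue, red, green, blue → red.
W goes 8, 27, 64, 125, 216 → 343 (perfect cubes: 2³, 3³, 4³, …).
So the next tuple is <x=copper; y=46; z=red; w=343>.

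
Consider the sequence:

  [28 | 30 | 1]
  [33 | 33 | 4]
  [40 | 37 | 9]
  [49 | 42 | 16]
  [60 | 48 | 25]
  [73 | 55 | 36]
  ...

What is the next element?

[88 | 63 | 49]

First slot: differences are 5, 7, 9, … (increasing by 2 each time), so 28, 33, 40, 49, 60, 73 → 88.
For the second slot, differences are 3, 4, 5, … (increasing by 1 each time): 30, 33, 37, 42, 48, 55 → 63.
Third slot: 1, 4, 9, 16, 25, 36 → 49 (perfect squares: 1², 2², 3², …).
Putting it together: [88 | 63 | 49].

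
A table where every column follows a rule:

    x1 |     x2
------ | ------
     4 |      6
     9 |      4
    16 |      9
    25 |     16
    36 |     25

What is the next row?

Column x1 goes 4, 9, 16, 25, 36 → 49 (differences are 5, 7, 9, … (increasing by 2 each time)).
Column x2 goes 6, 4, 9, 16, 25 → 36 (always the previous value of the column x1).
So the next row is 49  36.

49  36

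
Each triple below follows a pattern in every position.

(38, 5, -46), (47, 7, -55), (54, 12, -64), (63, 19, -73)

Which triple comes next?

(70, 31, -82)

First component — alternating steps +9, +7, +9, +7, …: 38, 47, 54, 63 → 70.
Second component: each term is the sum of the two before it, so 5, 7, 12, 19 → 31.
Third component: −9 each step; -46, -55, -64, -73 → -82.
Combining the parts gives (70, 31, -82).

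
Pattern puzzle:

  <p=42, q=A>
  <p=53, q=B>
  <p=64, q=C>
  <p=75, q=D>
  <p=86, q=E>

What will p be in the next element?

For the p, +11 each step: 42, 53, 64, 75, 86 → 97.
Q: A, B, C, D, E → F (letters move forward 1 place in the alphabet).

97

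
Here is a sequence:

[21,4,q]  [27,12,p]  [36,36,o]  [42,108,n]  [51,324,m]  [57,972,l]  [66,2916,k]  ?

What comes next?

[72,8748,j]

For the first slot, alternating steps +6, +9, +6, +9, …: 21, 27, 36, 42, 51, 57, 66 → 72.
Second slot — ×3 each step: 4, 12, 36, 108, 324, 972, 2916 → 8748.
Letter: q, p, o, n, m, l, k → j (letters move back 1 place in the alphabet).
Combining the parts gives [72,8748,j].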